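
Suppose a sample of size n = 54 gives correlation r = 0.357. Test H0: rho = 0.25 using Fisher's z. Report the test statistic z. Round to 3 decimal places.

z_r = atanh(0.357) = 0.373443,  z_0 = atanh(0.25) = 0.255413
SE = 1/√(n−3) = 1/√51 = 0.140028
z = (z_r − z_0)/SE = (0.373443 − 0.255413) / 0.140028 = 0.118030 / 0.140028 = 0.843

0.843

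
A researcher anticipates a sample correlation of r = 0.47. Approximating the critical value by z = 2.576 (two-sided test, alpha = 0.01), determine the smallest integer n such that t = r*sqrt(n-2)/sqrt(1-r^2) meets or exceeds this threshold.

Need r·√(n−2)/√(1−r²) ≥ 2.576
√(n−2) ≥ 2.576·√(1−0.2209) / 0.47 = 2.576·0.882666 / 0.47 = 4.8378
n−2 ≥ 23.4043  ⇒  n ≥ 25.4043
Smallest integer n = 26

26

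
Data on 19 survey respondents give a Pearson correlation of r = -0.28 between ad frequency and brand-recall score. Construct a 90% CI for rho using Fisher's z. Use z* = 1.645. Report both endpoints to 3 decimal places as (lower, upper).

z_r = atanh(-0.28) = -0.287682;  SE = 1/√(n−3) = 1/√16 = 0.250000
z-limits: -0.287682 ± 1.645·0.250000 = -0.287682 ± 0.411250 = [-0.698932, 0.123568]
ρ-limits: (tanh -0.698932, tanh 0.123568) = (-0.604, 0.123)

(-0.604, 0.123)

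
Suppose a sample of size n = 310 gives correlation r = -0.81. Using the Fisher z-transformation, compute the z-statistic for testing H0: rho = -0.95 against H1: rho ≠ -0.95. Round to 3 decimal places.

z_r = atanh(-0.81) = -1.127029,  z_0 = atanh(-0.95) = -1.831781
SE = 1/√(n−3) = 1/√307 = 0.057073
z = (z_r − z_0)/SE = (-1.127029 − (-1.831781)) / 0.057073 = 0.704752 / 0.057073 = 12.348

12.348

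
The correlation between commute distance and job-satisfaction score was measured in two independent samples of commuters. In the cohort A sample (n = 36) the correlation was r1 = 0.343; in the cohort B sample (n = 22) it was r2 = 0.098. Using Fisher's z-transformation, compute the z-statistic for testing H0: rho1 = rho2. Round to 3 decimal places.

0.900

Fisher z-transforms: z1 = atanh(0.343) = 0.357489, z2 = atanh(0.098) = 0.098316; difference d = 0.259173
Var(d) = 1/33 + 1/19 = 0.0303030 + 0.0526316 = 0.0829346
z = d/√Var(d) = 0.259173 / √0.0829346 = 0.259173 / 0.287984 = 0.900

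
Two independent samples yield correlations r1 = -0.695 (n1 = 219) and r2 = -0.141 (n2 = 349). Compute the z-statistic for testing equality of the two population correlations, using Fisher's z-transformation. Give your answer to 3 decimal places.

-8.252

Fisher z-transforms: z1 = atanh(-0.695) = -0.857563, z2 = atanh(-0.141) = -0.141946; difference d = -0.715617
Var(d) = 1/216 + 1/346 = 0.0046296 + 0.0028902 = 0.0075198
z = d/√Var(d) = -0.715617 / √0.0075198 = -0.715617 / 0.086717 = -8.252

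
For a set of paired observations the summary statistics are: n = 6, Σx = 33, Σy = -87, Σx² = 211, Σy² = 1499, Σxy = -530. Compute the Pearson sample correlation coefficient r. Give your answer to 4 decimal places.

S_xy = nΣxy − ΣxΣy = 6·(-530) − 33·(-87) = -3180 − (-2871) = -309
S_xx = nΣx² − (Σx)² = 6·211 − 33² = 1266 − 1089 = 177
S_yy = nΣy² − (Σy)² = 6·1499 − (-87)² = 8994 − 7569 = 1425
r = S_xy / √(S_xx·S_yy) = -309 / √(177·1425) = -309 / √252225 = -309 / 502.2201 = -0.6153

-0.6153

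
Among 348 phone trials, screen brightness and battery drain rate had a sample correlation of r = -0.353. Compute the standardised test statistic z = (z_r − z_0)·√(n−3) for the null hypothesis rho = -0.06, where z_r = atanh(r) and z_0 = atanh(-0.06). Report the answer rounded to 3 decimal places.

z_r = atanh(-0.353) = -0.368867,  z_0 = atanh(-0.06) = -0.060072
SE = 1/√(n−3) = 1/√345 = 0.053838
z = (z_r − z_0)/SE = (-0.368867 − (-0.060072)) / 0.053838 = -0.308795 / 0.053838 = -5.736

-5.736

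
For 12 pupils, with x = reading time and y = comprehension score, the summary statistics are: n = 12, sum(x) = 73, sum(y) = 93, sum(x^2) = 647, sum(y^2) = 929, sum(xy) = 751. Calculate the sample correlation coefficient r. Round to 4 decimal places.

Numerator: nΣxy − (Σx)(Σy) = 12·751 − (73)(93) = 2223
Denominator: √[(nΣx²−(Σx)²)(nΣy²−(Σy)²)]
  nΣx²−(Σx)² = 12·647 − 5329 = 2435;  nΣy²−(Σy)² = 12·929 − 8649 = 2499
  √(2435·2499) = √6085065 = 2466.7925
r = 2223 / 2466.7925 = 0.9012

0.9012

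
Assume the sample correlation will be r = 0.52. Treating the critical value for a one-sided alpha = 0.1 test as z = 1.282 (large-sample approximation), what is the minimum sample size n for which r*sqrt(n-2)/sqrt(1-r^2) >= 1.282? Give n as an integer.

r√(n−2)/√(1−r²) ≥ 1.282  ⇔  n−2 ≥ (1.282)²·(1−r²)/r²
(1−r²)/r² = (1−0.2704)/0.2704 = 2.6982
n ≥ 2 + 1.643524·2.6982 = 2 + 4.4346 = 6.4346
⌈6.4346⌉ = 7

7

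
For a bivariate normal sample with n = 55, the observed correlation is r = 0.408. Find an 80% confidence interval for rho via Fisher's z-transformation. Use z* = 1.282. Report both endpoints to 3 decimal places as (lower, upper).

(0.250, 0.545)

z_r = atanh(0.408) = 0.433209;  SE = 1/√(n−3) = 1/√52 = 0.138675
z-limits: 0.433209 ± 1.282·0.138675 = 0.433209 ± 0.177781 = [0.255428, 0.610990]
ρ-limits: (tanh 0.255428, tanh 0.610990) = (0.250, 0.545)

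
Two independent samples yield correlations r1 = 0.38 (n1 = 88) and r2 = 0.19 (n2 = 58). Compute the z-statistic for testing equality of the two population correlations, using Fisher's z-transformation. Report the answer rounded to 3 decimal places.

1.200

z1 = atanh(0.38) = 0.400060,  z2 = atanh(0.19) = 0.192337
SE = √(1/(n1−3) + 1/(n2−3)) = √(1/85 + 1/55) = √(0.0117647 + 0.0181818) = √0.0299465 = 0.173051
z = (z1 − z2)/SE = (0.400060 − 0.192337) / 0.173051 = 0.207723 / 0.173051 = 1.200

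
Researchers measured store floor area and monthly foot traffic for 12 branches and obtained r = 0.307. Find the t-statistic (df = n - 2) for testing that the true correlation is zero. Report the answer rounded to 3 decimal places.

1.020

1 − r² = 1 − 0.094249 = 0.905751;  √(1−r²) = 0.951710
√(n−2) = √10 = 3.162278
t = r·√(n−2)/√(1−r²) = 0.307 · 3.162278 / 0.951710 = 1.020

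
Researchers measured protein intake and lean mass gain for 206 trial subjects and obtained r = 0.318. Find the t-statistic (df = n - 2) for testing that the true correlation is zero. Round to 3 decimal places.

t = r·√(n−2) / √(1−r²) with r = 0.318, n = 206
  = 0.318·√204 / √(1 − 0.101124)
  = 0.318·14.282857 / 0.948091
  = 4.541949 / 0.948091 = 4.791

4.791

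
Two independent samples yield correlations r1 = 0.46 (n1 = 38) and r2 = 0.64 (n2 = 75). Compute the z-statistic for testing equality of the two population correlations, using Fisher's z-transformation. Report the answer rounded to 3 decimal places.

-1.266

z1 = atanh(0.46) = 0.497311,  z2 = atanh(0.64) = 0.758174
SE = √(1/(n1−3) + 1/(n2−3)) = √(1/35 + 1/72) = √(0.0285714 + 0.0138889) = √0.0424603 = 0.206059
z = (z1 − z2)/SE = (0.497311 − 0.758174) / 0.206059 = -0.260863 / 0.206059 = -1.266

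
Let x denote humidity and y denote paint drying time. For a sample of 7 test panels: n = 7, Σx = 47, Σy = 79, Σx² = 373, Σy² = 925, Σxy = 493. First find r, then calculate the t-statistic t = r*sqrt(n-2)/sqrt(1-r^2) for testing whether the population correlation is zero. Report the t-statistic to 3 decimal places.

-3.674

Numerator: nΣxy − (Σx)(Σy) = 7·493 − (47)(79) = -262
Denominator: √[(nΣx²−(Σx)²)(nΣy²−(Σy)²)]
  nΣx²−(Σx)² = 7·373 − 2209 = 402;  nΣy²−(Σy)² = 7·925 − 6241 = 234
  √(402·234) = √94068 = 306.7051
r = -262 / 306.7051 = -0.8542
t = r·√(n−2)/√(1−r²) = -0.8542·√5 / √(1−0.729658) = -1.910049 / 0.519944 = -3.674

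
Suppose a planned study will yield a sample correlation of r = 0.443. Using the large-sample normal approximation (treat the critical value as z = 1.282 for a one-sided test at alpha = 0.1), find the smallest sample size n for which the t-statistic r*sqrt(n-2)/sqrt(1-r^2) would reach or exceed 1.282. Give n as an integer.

Need r·√(n−2)/√(1−r²) ≥ 1.282
√(n−2) ≥ 1.282·√(1−0.196249) / 0.443 = 1.282·0.896522 / 0.443 = 2.5944
n−2 ≥ 6.7309  ⇒  n ≥ 8.7309
Smallest integer n = 9

9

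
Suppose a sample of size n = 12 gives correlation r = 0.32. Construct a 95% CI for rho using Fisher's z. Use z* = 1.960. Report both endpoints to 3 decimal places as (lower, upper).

(-0.311, 0.755)

Fisher z: z_r = atanh(r) = ½·ln((1+0.32)/(1−0.32)) = 0.331647
SE(z) = 1/√(n−3) = 1/√9 = 0.333333
95% ⇒ z* = 1.960; margin = 1.960·0.333333 = 0.653333
CI on z-scale: (-0.321686, 0.984980)
Back-transform: tanh(-0.321686) = -0.311031, tanh(0.984980) = 0.755214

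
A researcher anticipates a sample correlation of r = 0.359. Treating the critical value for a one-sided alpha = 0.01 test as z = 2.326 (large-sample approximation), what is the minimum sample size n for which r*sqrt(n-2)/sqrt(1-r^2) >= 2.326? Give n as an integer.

Need r·√(n−2)/√(1−r²) ≥ 2.326
√(n−2) ≥ 2.326·√(1−0.128881) / 0.359 = 2.326·0.933338 / 0.359 = 6.0472
n−2 ≥ 36.5686  ⇒  n ≥ 38.5686
Smallest integer n = 39

39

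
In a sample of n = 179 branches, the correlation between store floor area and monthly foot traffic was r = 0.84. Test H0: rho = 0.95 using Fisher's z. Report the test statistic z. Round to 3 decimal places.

Fisher z: atanh(0.84) = 1.221174, atanh(0.95) = 1.831781
z = (z_r − z_0)·√(n−3) = (1.221174 − 1.831781)·√176 = -0.610607 · 13.266499 = -8.101

-8.101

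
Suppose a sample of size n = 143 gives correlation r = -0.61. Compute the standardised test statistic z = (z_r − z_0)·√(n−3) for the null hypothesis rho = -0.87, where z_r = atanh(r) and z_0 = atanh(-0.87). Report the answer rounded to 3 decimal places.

7.385

z_r = atanh(-0.61) = -0.708921,  z_0 = atanh(-0.87) = -1.333080
SE = 1/√(n−3) = 1/√140 = 0.084515
z = (z_r − z_0)/SE = (-0.708921 − (-1.333080)) / 0.084515 = 0.624159 / 0.084515 = 7.385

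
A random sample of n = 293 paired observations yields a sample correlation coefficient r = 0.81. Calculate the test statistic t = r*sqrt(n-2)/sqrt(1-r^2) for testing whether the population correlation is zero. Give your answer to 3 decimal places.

23.562

1 − r² = 1 − 0.6561 = 0.3439;  √(1−r²) = 0.586430
√(n−2) = √291 = 17.058722
t = r·√(n−2)/√(1−r²) = 0.81 · 17.058722 / 0.586430 = 23.562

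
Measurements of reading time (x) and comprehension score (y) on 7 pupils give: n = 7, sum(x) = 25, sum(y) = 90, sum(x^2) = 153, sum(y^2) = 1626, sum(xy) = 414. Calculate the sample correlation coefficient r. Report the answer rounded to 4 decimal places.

S_xy = nΣxy − ΣxΣy = 7·414 − 25·90 = 2898 − 2250 = 648
S_xx = nΣx² − (Σx)² = 7·153 − 25² = 1071 − 625 = 446
S_yy = nΣy² − (Σy)² = 7·1626 − 90² = 11382 − 8100 = 3282
r = S_xy / √(S_xx·S_yy) = 648 / √(446·3282) = 648 / √1463772 = 648 / 1209.8645 = 0.5356

0.5356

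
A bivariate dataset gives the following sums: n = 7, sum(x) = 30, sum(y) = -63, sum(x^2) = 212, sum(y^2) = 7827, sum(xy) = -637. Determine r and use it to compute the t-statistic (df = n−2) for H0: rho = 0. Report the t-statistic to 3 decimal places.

-1.196

S_xy = nΣxy − ΣxΣy = 7·(-637) − 30·(-63) = -4459 − (-1890) = -2569
S_xx = nΣx² − (Σx)² = 7·212 − 30² = 1484 − 900 = 584
S_yy = nΣy² − (Σy)² = 7·7827 − (-63)² = 54789 − 3969 = 50820
r = S_xy / √(S_xx·S_yy) = -2569 / √(584·50820) = -2569 / √29678880 = -2569 / 5447.8326 = -0.4716
t = r·√(n−2)/√(1−r²) = -0.4716·√5 / √(1−0.222407) = -1.054530 / 0.881812 = -1.196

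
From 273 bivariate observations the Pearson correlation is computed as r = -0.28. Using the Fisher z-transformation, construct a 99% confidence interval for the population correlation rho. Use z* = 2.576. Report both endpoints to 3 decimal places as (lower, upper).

(-0.417, -0.130)

z_r = atanh(-0.28) = -0.287682;  SE = 1/√(n−3) = 1/√270 = 0.060858
z-limits: -0.287682 ± 2.576·0.060858 = -0.287682 ± 0.156770 = [-0.444452, -0.130912]
ρ-limits: (tanh -0.444452, tanh -0.130912) = (-0.417, -0.130)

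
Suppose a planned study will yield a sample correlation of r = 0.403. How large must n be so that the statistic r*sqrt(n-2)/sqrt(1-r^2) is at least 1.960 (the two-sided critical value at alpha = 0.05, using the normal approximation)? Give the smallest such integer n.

22

Need r·√(n−2)/√(1−r²) ≥ 1.960
√(n−2) ≥ 1.960·√(1−0.162409) / 0.403 = 1.960·0.915200 / 0.403 = 4.4511
n−2 ≥ 19.8123  ⇒  n ≥ 21.8123
Smallest integer n = 22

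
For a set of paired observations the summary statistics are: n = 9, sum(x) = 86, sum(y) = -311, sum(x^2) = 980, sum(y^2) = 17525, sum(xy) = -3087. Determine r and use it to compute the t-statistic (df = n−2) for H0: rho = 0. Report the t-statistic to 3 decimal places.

-0.296

Numerator: nΣxy − (Σx)(Σy) = 9·(-3087) − (86)(-311) = -1037
Denominator: √[(nΣx²−(Σx)²)(nΣy²−(Σy)²)]
  nΣx²−(Σx)² = 9·980 − 7396 = 1424;  nΣy²−(Σy)² = 9·17525 − 96721 = 61004
  √(1424·61004) = √86869696 = 9320.3914
r = -1037 / 9320.3914 = -0.1113
t = r·√(n−2)/√(1−r²) = -0.1113·√7 / √(1−0.012388) = -0.294472 / 0.993787 = -0.296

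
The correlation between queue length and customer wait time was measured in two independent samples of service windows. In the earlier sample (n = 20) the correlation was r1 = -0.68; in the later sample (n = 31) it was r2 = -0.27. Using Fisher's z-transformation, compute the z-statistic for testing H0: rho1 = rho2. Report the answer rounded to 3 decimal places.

z1 = atanh(-0.68) = -0.829114,  z2 = atanh(-0.27) = -0.276864
SE = √(1/(n1−3) + 1/(n2−3)) = √(1/17 + 1/28) = √(0.0588235 + 0.0357143) = √0.0945378 = 0.307470
z = (z1 − z2)/SE = (-0.829114 − (-0.276864)) / 0.307470 = -0.552250 / 0.307470 = -1.796

-1.796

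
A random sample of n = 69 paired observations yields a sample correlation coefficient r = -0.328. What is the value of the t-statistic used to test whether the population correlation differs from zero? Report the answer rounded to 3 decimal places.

1 − r² = 1 − 0.107584 = 0.892416;  √(1−r²) = 0.944678
√(n−2) = √67 = 8.185353
t = r·√(n−2)/√(1−r²) = -0.328 · 8.185353 / 0.944678 = -2.842

-2.842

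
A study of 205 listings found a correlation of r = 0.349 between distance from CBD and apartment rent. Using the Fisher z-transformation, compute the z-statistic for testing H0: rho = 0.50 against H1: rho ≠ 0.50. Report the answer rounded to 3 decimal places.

-2.629

Fisher z: atanh(0.349) = 0.364305, atanh(0.50) = 0.549306
z = (z_r − z_0)·√(n−3) = (0.364305 − 0.549306)·√202 = -0.185001 · 14.212670 = -2.629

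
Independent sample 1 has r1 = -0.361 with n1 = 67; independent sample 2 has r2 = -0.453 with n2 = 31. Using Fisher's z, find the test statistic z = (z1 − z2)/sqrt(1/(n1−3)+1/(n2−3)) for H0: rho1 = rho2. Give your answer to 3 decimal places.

0.487

Fisher z-transforms: z1 = atanh(-0.361) = -0.378035, z2 = atanh(-0.453) = -0.488468; difference d = 0.110433
Var(d) = 1/64 + 1/28 = 0.0156250 + 0.0357143 = 0.0513393
z = d/√Var(d) = 0.110433 / √0.0513393 = 0.110433 / 0.226582 = 0.487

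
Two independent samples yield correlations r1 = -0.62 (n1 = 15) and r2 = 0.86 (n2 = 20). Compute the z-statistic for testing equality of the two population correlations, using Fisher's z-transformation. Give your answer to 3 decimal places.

Fisher z-transforms: z1 = atanh(-0.62) = -0.725005, z2 = atanh(0.86) = 1.293345; difference d = -2.018350
Var(d) = 1/12 + 1/17 = 0.0833333 + 0.0588235 = 0.1421568
z = d/√Var(d) = -2.018350 / √0.1421568 = -2.018350 / 0.377037 = -5.353

-5.353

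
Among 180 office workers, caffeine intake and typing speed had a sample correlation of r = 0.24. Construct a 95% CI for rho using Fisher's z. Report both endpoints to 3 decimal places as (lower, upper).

(0.097, 0.373)

z_r = atanh(0.24) = 0.244774;  SE = 1/√(n−3) = 1/√177 = 0.075165
z-limits: 0.244774 ± 1.960·0.075165 = 0.244774 ± 0.147323 = [0.097451, 0.392097]
ρ-limits: (tanh 0.097451, tanh 0.392097) = (0.097, 0.373)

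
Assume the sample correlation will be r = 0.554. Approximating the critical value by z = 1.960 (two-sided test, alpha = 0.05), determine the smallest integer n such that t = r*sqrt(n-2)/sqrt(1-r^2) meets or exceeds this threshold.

Need r·√(n−2)/√(1−r²) ≥ 1.960
√(n−2) ≥ 1.960·√(1−0.306916) / 0.554 = 1.960·0.832517 / 0.554 = 2.9454
n−2 ≥ 8.6754  ⇒  n ≥ 10.6754
Smallest integer n = 11

11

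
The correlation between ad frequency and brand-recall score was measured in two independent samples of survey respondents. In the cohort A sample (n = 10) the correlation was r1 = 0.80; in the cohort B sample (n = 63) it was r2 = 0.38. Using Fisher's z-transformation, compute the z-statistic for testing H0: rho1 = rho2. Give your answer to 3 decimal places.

z1 = atanh(0.80) = 1.098612,  z2 = atanh(0.38) = 0.400060
SE = √(1/(n1−3) + 1/(n2−3)) = √(1/7 + 1/60) = √(0.1428571 + 0.0166667) = √0.1595238 = 0.399404
z = (z1 − z2)/SE = (1.098612 − 0.400060) / 0.399404 = 0.698552 / 0.399404 = 1.749

1.749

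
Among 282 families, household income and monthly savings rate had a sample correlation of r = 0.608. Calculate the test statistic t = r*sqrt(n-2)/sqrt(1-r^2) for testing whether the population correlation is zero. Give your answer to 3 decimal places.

1 − r² = 1 − 0.369664 = 0.630336;  √(1−r²) = 0.793937
√(n−2) = √280 = 16.733201
t = r·√(n−2)/√(1−r²) = 0.608 · 16.733201 / 0.793937 = 12.814

12.814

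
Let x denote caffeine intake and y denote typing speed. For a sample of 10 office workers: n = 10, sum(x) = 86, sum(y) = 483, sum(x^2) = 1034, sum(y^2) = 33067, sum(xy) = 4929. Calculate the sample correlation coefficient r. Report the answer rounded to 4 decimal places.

S_xy = nΣxy − ΣxΣy = 10·4929 − 86·483 = 49290 − 41538 = 7752
S_xx = nΣx² − (Σx)² = 10·1034 − 86² = 10340 − 7396 = 2944
S_yy = nΣy² − (Σy)² = 10·33067 − 483² = 330670 − 233289 = 97381
r = S_xy / √(S_xx·S_yy) = 7752 / √(2944·97381) = 7752 / √286689664 = 7752 / 16931.9126 = 0.4578

0.4578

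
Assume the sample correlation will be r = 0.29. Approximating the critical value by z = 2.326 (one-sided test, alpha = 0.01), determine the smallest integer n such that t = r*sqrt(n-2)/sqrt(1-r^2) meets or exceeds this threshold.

Need r·√(n−2)/√(1−r²) ≥ 2.326
√(n−2) ≥ 2.326·√(1−0.0841) / 0.29 = 2.326·0.957027 / 0.29 = 7.6760
n−2 ≥ 58.9210  ⇒  n ≥ 60.9210
Smallest integer n = 61

61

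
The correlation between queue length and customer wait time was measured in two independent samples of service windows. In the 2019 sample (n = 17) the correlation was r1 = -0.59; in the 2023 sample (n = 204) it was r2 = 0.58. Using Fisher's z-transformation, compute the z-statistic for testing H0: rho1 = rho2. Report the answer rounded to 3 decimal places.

Fisher z-transforms: z1 = atanh(-0.59) = -0.677666, z2 = atanh(0.58) = 0.662463; difference d = -1.340129
Var(d) = 1/14 + 1/201 = 0.0714286 + 0.0049751 = 0.0764037
z = d/√Var(d) = -1.340129 / √0.0764037 = -1.340129 / 0.276412 = -4.848

-4.848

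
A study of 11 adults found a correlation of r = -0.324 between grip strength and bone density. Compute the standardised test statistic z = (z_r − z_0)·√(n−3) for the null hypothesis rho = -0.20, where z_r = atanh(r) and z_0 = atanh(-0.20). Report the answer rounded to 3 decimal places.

z_r = atanh(-0.324) = -0.336110,  z_0 = atanh(-0.20) = -0.202733
SE = 1/√(n−3) = 1/√8 = 0.353553
z = (z_r − z_0)/SE = (-0.336110 − (-0.202733)) / 0.353553 = -0.133377 / 0.353553 = -0.377

-0.377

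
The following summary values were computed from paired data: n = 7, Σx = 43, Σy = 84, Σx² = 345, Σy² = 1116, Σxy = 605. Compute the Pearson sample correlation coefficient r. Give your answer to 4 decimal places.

0.9524

S_xy = nΣxy − ΣxΣy = 7·605 − 43·84 = 4235 − 3612 = 623
S_xx = nΣx² − (Σx)² = 7·345 − 43² = 2415 − 1849 = 566
S_yy = nΣy² − (Σy)² = 7·1116 − 84² = 7812 − 7056 = 756
r = S_xy / √(S_xx·S_yy) = 623 / √(566·756) = 623 / √427896 = 623 / 654.1376 = 0.9524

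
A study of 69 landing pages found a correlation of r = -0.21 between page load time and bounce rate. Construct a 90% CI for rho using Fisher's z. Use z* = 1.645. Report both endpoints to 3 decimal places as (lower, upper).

Fisher z: z_r = atanh(r) = ½·ln((1+(-0.21))/(1−(-0.21))) = -0.213171
SE(z) = 1/√(n−3) = 1/√66 = 0.123091
90% ⇒ z* = 1.645; margin = 1.645·0.123091 = 0.202485
CI on z-scale: (-0.415656, -0.010686)
Back-transform: tanh(-0.415656) = -0.393265, tanh(-0.010686) = -0.010686

(-0.393, -0.011)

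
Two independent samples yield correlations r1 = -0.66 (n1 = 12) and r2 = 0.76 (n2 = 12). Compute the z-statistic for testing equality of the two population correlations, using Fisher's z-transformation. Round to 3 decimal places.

z1 = atanh(-0.66) = -0.792814,  z2 = atanh(0.76) = 0.996215
SE = √(1/(n1−3) + 1/(n2−3)) = √(1/9 + 1/9) = √(0.1111111 + 0.1111111) = √0.2222222 = 0.471404
z = (z1 − z2)/SE = (-0.792814 − 0.996215) / 0.471404 = -1.789029 / 0.471404 = -3.795

-3.795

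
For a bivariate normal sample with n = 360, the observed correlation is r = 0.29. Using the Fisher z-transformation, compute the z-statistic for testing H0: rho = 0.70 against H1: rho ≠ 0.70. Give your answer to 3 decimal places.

-10.746

z_r = atanh(0.29) = 0.298566,  z_0 = atanh(0.70) = 0.867301
SE = 1/√(n−3) = 1/√357 = 0.052926
z = (z_r − z_0)/SE = (0.298566 − 0.867301) / 0.052926 = -0.568735 / 0.052926 = -10.746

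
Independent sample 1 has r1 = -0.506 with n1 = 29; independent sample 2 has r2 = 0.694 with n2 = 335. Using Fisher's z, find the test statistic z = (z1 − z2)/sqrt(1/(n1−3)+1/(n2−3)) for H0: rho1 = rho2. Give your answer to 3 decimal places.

Fisher z-transforms: z1 = atanh(-0.506) = -0.557338, z2 = atanh(0.694) = 0.855631; difference d = -1.412969
Var(d) = 1/26 + 1/332 = 0.0384615 + 0.0030120 = 0.0414735
z = d/√Var(d) = -1.412969 / √0.0414735 = -1.412969 / 0.203650 = -6.938

-6.938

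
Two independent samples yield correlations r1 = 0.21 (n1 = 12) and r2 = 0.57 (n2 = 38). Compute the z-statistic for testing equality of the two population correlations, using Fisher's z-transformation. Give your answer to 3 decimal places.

Fisher z-transforms: z1 = atanh(0.21) = 0.213171, z2 = atanh(0.57) = 0.647523; difference d = -0.434352
Var(d) = 1/9 + 1/35 = 0.1111111 + 0.0285714 = 0.1396825
z = d/√Var(d) = -0.434352 / √0.1396825 = -0.434352 / 0.373741 = -1.162

-1.162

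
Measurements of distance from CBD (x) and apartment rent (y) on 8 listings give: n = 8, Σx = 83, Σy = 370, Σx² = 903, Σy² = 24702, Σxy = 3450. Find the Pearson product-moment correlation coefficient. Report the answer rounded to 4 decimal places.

-0.6896

S_xy = nΣxy − ΣxΣy = 8·3450 − 83·370 = 27600 − 30710 = -3110
S_xx = nΣx² − (Σx)² = 8·903 − 83² = 7224 − 6889 = 335
S_yy = nΣy² − (Σy)² = 8·24702 − 370² = 197616 − 136900 = 60716
r = S_xy / √(S_xx·S_yy) = -3110 / √(335·60716) = -3110 / √20339860 = -3110 / 4509.9734 = -0.6896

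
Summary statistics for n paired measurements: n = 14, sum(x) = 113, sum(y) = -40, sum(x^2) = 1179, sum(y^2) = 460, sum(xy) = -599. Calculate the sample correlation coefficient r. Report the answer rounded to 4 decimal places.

-0.9090

S_xy = nΣxy − ΣxΣy = 14·(-599) − 113·(-40) = -8386 − (-4520) = -3866
S_xx = nΣx² − (Σx)² = 14·1179 − 113² = 16506 − 12769 = 3737
S_yy = nΣy² − (Σy)² = 14·460 − (-40)² = 6440 − 1600 = 4840
r = S_xy / √(S_xx·S_yy) = -3866 / √(3737·4840) = -3866 / √18087080 = -3866 / 4252.8908 = -0.9090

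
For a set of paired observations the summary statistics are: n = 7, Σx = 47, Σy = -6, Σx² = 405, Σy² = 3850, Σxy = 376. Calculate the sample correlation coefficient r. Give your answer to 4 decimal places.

S_xy = nΣxy − ΣxΣy = 7·376 − 47·(-6) = 2632 − (-282) = 2914
S_xx = nΣx² − (Σx)² = 7·405 − 47² = 2835 − 2209 = 626
S_yy = nΣy² − (Σy)² = 7·3850 − (-6)² = 26950 − 36 = 26914
r = S_xy / √(S_xx·S_yy) = 2914 / √(626·26914) = 2914 / √16848164 = 2914 / 4104.6515 = 0.7099

0.7099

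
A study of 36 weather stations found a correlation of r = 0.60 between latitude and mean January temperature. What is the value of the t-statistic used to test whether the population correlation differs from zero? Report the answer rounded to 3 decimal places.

4.373

t = r·√(n−2) / √(1−r²) with r = 0.60, n = 36
  = 0.60·√34 / √(1 − 0.3600)
  = 0.60·5.830952 / 0.800000
  = 3.498571 / 0.800000 = 4.373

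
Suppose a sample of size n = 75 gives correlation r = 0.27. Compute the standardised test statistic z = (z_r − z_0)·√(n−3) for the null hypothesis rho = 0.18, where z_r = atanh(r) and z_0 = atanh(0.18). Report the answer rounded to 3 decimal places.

0.805

Fisher z: atanh(0.27) = 0.276864, atanh(0.18) = 0.181983
z = (z_r − z_0)·√(n−3) = (0.276864 − 0.181983)·√72 = 0.094881 · 8.485281 = 0.805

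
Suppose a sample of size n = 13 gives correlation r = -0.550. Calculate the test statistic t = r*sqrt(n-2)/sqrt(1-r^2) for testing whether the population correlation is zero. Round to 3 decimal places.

-2.184

t = r·√(n−2) / √(1−r²) with r = -0.550, n = 13
  = -0.550·√11 / √(1 − 0.302500)
  = -0.550·3.316625 / 0.835165
  = -1.824144 / 0.835165 = -2.184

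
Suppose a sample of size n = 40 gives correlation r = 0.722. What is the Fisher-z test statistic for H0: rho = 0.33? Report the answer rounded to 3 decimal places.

Fisher z: atanh(0.722) = 0.911810, atanh(0.33) = 0.342828
z = (z_r − z_0)·√(n−3) = (0.911810 − 0.342828)·√37 = 0.568982 · 6.082763 = 3.461

3.461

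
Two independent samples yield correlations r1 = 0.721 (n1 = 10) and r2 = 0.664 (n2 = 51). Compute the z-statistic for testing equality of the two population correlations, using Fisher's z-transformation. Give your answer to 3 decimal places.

z1 = atanh(0.721) = 0.909725,  z2 = atanh(0.664) = 0.799934
SE = √(1/(n1−3) + 1/(n2−3)) = √(1/7 + 1/48) = √(0.1428571 + 0.0208333) = √0.1636904 = 0.404587
z = (z1 − z2)/SE = (0.909725 − 0.799934) / 0.404587 = 0.109791 / 0.404587 = 0.271

0.271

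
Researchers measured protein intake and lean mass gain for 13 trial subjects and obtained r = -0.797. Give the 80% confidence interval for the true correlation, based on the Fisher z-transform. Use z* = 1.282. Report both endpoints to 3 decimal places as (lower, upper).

(-0.904, -0.595)

Fisher z: z_r = atanh(r) = ½·ln((1+(-0.797))/(1−(-0.797))) = -1.090334
SE(z) = 1/√(n−3) = 1/√10 = 0.316228
80% ⇒ z* = 1.282; margin = 1.282·0.316228 = 0.405404
CI on z-scale: (-1.495738, -0.684930)
Back-transform: tanh(-1.495738) = -0.904375, tanh(-0.684930) = -0.594715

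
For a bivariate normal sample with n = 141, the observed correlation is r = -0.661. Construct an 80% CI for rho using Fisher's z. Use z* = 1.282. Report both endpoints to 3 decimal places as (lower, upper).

z_r = atanh(-0.661) = -0.794588;  SE = 1/√(n−3) = 1/√138 = 0.085126
z-limits: -0.794588 ± 1.282·0.085126 = -0.794588 ± 0.109132 = [-0.903720, -0.685456]
ρ-limits: (tanh -0.903720, tanh -0.685456) = (-0.718, -0.595)

(-0.718, -0.595)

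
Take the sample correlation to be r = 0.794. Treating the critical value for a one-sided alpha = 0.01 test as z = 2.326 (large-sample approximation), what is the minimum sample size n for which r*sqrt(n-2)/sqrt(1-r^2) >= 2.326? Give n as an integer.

r√(n−2)/√(1−r²) ≥ 2.326  ⇔  n−2 ≥ (2.326)²·(1−r²)/r²
(1−r²)/r² = (1−0.630436)/0.630436 = 0.5862
n ≥ 2 + 5.410276·0.5862 = 2 + 3.1715 = 5.1715
⌈5.1715⌉ = 6

6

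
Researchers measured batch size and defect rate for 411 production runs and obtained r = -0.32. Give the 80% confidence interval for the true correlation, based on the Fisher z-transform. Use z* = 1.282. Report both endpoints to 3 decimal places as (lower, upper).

(-0.376, -0.262)

z_r = atanh(-0.32) = -0.331647;  SE = 1/√(n−3) = 1/√408 = 0.049507
z-limits: -0.331647 ± 1.282·0.049507 = -0.331647 ± 0.063468 = [-0.395115, -0.268179]
ρ-limits: (tanh -0.395115, tanh -0.268179) = (-0.376, -0.262)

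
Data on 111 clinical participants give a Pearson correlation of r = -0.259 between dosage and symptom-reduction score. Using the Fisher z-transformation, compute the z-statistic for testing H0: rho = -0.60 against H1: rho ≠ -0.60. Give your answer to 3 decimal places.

z_r = atanh(-0.259) = -0.265036,  z_0 = atanh(-0.60) = -0.693147
SE = 1/√(n−3) = 1/√108 = 0.096225
z = (z_r − z_0)/SE = (-0.265036 − (-0.693147)) / 0.096225 = 0.428111 / 0.096225 = 4.449

4.449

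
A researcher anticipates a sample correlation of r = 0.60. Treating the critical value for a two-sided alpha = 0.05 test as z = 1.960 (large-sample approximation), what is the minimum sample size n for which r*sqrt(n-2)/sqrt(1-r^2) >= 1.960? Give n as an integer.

9

Need r·√(n−2)/√(1−r²) ≥ 1.960
√(n−2) ≥ 1.960·√(1−0.3600) / 0.60 = 1.960·0.800000 / 0.60 = 2.6133
n−2 ≥ 6.8293  ⇒  n ≥ 8.8293
Smallest integer n = 9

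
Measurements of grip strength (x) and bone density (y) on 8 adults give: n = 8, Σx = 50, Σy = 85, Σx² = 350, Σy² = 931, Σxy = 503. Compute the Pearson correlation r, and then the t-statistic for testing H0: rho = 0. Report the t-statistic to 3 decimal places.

S_xy = nΣxy − ΣxΣy = 8·503 − 50·85 = 4024 − 4250 = -226
S_xx = nΣx² − (Σx)² = 8·350 − 50² = 2800 − 2500 = 300
S_yy = nΣy² − (Σy)² = 8·931 − 85² = 7448 − 7225 = 223
r = S_xy / √(S_xx·S_yy) = -226 / √(300·223) = -226 / √66900 = -226 / 258.6503 = -0.8738
t = r·√(n−2)/√(1−r²) = -0.8738·√6 / √(1−0.763526) = -2.140364 / 0.486286 = -4.401

-4.401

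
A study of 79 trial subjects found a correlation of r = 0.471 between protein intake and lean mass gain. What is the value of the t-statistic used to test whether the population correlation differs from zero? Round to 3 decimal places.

4.685

1 − r² = 1 − 0.221841 = 0.778159;  √(1−r²) = 0.882133
√(n−2) = √77 = 8.774964
t = r·√(n−2)/√(1−r²) = 0.471 · 8.774964 / 0.882133 = 4.685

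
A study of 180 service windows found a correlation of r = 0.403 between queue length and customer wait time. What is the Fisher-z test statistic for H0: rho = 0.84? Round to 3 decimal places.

-10.563

Fisher z: atanh(0.403) = 0.427225, atanh(0.84) = 1.221174
z = (z_r − z_0)·√(n−3) = (0.427225 − 1.221174)·√177 = -0.793949 · 13.304135 = -10.563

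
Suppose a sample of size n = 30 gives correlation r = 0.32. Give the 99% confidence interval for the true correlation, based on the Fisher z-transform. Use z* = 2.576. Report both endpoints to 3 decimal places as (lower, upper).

Fisher z: z_r = atanh(r) = ½·ln((1+0.32)/(1−0.32)) = 0.331647
SE(z) = 1/√(n−3) = 1/√27 = 0.192450
99% ⇒ z* = 2.576; margin = 2.576·0.192450 = 0.495751
CI on z-scale: (-0.164104, 0.827398)
Back-transform: tanh(-0.164104) = -0.162647, tanh(0.827398) = 0.679076

(-0.163, 0.679)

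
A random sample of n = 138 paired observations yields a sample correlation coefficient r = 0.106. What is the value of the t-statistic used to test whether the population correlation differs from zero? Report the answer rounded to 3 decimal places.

1.243

t = r·√(n−2) / √(1−r²) with r = 0.106, n = 138
  = 0.106·√136 / √(1 − 0.011236)
  = 0.106·11.661904 / 0.994366
  = 1.236162 / 0.994366 = 1.243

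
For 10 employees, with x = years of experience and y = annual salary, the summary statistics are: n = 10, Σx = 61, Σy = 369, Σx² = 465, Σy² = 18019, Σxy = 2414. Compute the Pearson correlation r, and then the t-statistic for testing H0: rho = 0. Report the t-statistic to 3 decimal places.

0.746

S_xy = nΣxy − ΣxΣy = 10·2414 − 61·369 = 24140 − 22509 = 1631
S_xx = nΣx² − (Σx)² = 10·465 − 61² = 4650 − 3721 = 929
S_yy = nΣy² − (Σy)² = 10·18019 − 369² = 180190 − 136161 = 44029
r = S_xy / √(S_xx·S_yy) = 1631 / √(929·44029) = 1631 / √40902941 = 1631 / 6395.5407 = 0.2550
t = r·√(n−2)/√(1−r²) = 0.2550·√8 / √(1−0.065025) = 0.721249 / 0.966941 = 0.746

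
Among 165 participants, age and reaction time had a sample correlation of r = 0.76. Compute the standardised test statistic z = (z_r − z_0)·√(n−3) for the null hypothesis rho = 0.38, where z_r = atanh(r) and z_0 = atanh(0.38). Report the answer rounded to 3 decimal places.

7.588

Fisher z: atanh(0.76) = 0.996215, atanh(0.38) = 0.400060
z = (z_r − z_0)·√(n−3) = (0.996215 − 0.400060)·√162 = 0.596155 · 12.727922 = 7.588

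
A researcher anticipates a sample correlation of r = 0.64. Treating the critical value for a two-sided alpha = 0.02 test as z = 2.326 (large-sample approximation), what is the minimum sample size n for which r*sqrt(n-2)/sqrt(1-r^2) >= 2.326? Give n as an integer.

10

Need r·√(n−2)/√(1−r²) ≥ 2.326
√(n−2) ≥ 2.326·√(1−0.4096) / 0.64 = 2.326·0.768375 / 0.64 = 2.7926
n−2 ≥ 7.7986  ⇒  n ≥ 9.7986
Smallest integer n = 10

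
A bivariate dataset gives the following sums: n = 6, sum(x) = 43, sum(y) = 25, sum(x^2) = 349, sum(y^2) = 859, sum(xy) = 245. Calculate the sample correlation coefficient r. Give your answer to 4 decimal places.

Numerator: nΣxy − (Σx)(Σy) = 6·245 − (43)(25) = 395
Denominator: √[(nΣx²−(Σx)²)(nΣy²−(Σy)²)]
  nΣx²−(Σx)² = 6·349 − 1849 = 245;  nΣy²−(Σy)² = 6·859 − 625 = 4529
  √(245·4529) = √1109605 = 1053.3779
r = 395 / 1053.3779 = 0.3750

0.3750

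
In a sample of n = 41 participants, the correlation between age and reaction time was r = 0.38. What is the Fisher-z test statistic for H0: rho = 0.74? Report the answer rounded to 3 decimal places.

z_r = atanh(0.38) = 0.400060,  z_0 = atanh(0.74) = 0.950479
SE = 1/√(n−3) = 1/√38 = 0.162221
z = (z_r − z_0)/SE = (0.400060 − 0.950479) / 0.162221 = -0.550419 / 0.162221 = -3.393

-3.393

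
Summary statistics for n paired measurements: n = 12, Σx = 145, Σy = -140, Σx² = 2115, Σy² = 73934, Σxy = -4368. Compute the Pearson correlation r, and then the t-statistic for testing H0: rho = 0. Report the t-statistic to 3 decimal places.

-1.938

Numerator: nΣxy − (Σx)(Σy) = 12·(-4368) − (145)(-140) = -32116
Denominator: √[(nΣx²−(Σx)²)(nΣy²−(Σy)²)]
  nΣx²−(Σx)² = 12·2115 − 21025 = 4355;  nΣy²−(Σy)² = 12·73934 − 19600 = 867608
  √(4355·867608) = √3778432840 = 61468.9583
r = -32116 / 61468.9583 = -0.5225
t = r·√(n−2)/√(1−r²) = -0.5225·√10 / √(1−0.273006) = -1.652290 / 0.852639 = -1.938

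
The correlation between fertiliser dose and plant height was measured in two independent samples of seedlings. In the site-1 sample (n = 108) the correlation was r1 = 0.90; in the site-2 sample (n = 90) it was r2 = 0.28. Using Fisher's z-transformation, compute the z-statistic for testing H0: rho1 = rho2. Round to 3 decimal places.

8.171

Fisher z-transforms: z1 = atanh(0.90) = 1.472219, z2 = atanh(0.28) = 0.287682; difference d = 1.184537
Var(d) = 1/105 + 1/87 = 0.0095238 + 0.0114943 = 0.0210181
z = d/√Var(d) = 1.184537 / √0.0210181 = 1.184537 / 0.144976 = 8.171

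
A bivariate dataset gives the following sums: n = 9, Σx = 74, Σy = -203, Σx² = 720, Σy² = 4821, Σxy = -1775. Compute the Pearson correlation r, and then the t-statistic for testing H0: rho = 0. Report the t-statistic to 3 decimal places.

S_xy = nΣxy − ΣxΣy = 9·(-1775) − 74·(-203) = -15975 − (-15022) = -953
S_xx = nΣx² − (Σx)² = 9·720 − 74² = 6480 − 5476 = 1004
S_yy = nΣy² − (Σy)² = 9·4821 − (-203)² = 43389 − 41209 = 2180
r = S_xy / √(S_xx·S_yy) = -953 / √(1004·2180) = -953 / √2188720 = -953 / 1479.4323 = -0.6442
t = r·√(n−2)/√(1−r²) = -0.6442·√7 / √(1−0.414994) = -1.704393 / 0.764857 = -2.228

-2.228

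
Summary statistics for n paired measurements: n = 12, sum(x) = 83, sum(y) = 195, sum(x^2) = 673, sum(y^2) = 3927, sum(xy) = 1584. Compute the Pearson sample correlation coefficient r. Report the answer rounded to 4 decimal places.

0.8590

S_xy = nΣxy − ΣxΣy = 12·1584 − 83·195 = 19008 − 16185 = 2823
S_xx = nΣx² − (Σx)² = 12·673 − 83² = 8076 − 6889 = 1187
S_yy = nΣy² − (Σy)² = 12·3927 − 195² = 47124 − 38025 = 9099
r = S_xy / √(S_xx·S_yy) = 2823 / √(1187·9099) = 2823 / √10800513 = 2823 / 3286.4134 = 0.8590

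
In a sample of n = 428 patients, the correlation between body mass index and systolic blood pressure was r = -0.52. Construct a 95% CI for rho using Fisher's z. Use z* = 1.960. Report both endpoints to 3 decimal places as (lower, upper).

z_r = atanh(-0.52) = -0.576340;  SE = 1/√(n−3) = 1/√425 = 0.048507
z-limits: -0.576340 ± 1.960·0.048507 = -0.576340 ± 0.095074 = [-0.671414, -0.481266]
ρ-limits: (tanh -0.671414, tanh -0.481266) = (-0.586, -0.447)

(-0.586, -0.447)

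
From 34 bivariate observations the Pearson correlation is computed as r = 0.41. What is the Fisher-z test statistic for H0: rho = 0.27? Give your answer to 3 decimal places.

Fisher z: atanh(0.41) = 0.435611, atanh(0.27) = 0.276864
z = (z_r − z_0)·√(n−3) = (0.435611 − 0.276864)·√31 = 0.158747 · 5.567764 = 0.884

0.884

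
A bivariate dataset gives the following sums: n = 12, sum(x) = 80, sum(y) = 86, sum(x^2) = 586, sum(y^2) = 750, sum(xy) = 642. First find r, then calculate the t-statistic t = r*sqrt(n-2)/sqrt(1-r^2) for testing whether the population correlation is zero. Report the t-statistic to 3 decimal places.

4.504

S_xy = nΣxy − ΣxΣy = 12·642 − 80·86 = 7704 − 6880 = 824
S_xx = nΣx² − (Σx)² = 12·586 − 80² = 7032 − 6400 = 632
S_yy = nΣy² − (Σy)² = 12·750 − 86² = 9000 − 7396 = 1604
r = S_xy / √(S_xx·S_yy) = 824 / √(632·1604) = 824 / √1013728 = 824 / 1006.8406 = 0.8184
t = r·√(n−2)/√(1−r²) = 0.8184·√10 / √(1−0.669779) = 2.588008 / 0.574649 = 4.504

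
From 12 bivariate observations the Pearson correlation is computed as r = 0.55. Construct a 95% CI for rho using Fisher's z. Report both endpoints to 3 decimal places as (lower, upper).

(-0.035, 0.854)

Fisher z: z_r = atanh(r) = ½·ln((1+0.55)/(1−0.55)) = 0.618381
SE(z) = 1/√(n−3) = 1/√9 = 0.333333
95% ⇒ z* = 1.960; margin = 1.960·0.333333 = 0.653333
CI on z-scale: (-0.034952, 1.271714)
Back-transform: tanh(-0.034952) = -0.034938, tanh(1.271714) = 0.854262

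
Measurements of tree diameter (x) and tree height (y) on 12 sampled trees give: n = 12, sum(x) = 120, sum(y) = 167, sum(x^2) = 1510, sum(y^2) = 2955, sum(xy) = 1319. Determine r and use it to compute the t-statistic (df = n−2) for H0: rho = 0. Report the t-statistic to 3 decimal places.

Numerator: nΣxy − (Σx)(Σy) = 12·1319 − (120)(167) = -4212
Denominator: √[(nΣx²−(Σx)²)(nΣy²−(Σy)²)]
  nΣx²−(Σx)² = 12·1510 − 14400 = 3720;  nΣy²−(Σy)² = 12·2955 − 27889 = 7571
  √(3720·7571) = √28164120 = 5306.9878
r = -4212 / 5306.9878 = -0.7937
t = r·√(n−2)/√(1−r²) = -0.7937·√10 / √(1−0.629960) = -2.509900 / 0.608309 = -4.126

-4.126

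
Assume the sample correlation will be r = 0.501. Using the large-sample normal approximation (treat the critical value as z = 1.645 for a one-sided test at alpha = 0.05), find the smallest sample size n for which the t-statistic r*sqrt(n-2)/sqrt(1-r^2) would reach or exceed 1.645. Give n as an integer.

Need r·√(n−2)/√(1−r²) ≥ 1.645
√(n−2) ≥ 1.645·√(1−0.251001) / 0.501 = 1.645·0.865447 / 0.501 = 2.8416
n−2 ≥ 8.0747  ⇒  n ≥ 10.0747
Smallest integer n = 11

11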